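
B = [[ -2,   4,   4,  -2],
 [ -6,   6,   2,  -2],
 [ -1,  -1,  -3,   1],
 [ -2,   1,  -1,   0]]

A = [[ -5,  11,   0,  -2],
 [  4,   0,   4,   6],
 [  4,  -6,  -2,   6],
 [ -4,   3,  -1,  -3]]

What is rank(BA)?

2

First compute BA:
[[ 50, -52,  10,  58],
 [ 70, -84,  22,  66],
 [-15,  10,   1, -25],
 [ 10, -16,   6,   4]]
Now row reduce the product.
R2 ← R2 − (7/5)·R1: [0, -56/5, 8, -76/5]
R3 ← R3 + (3/10)·R1: [0, -28/5, 4, -38/5]
R4 ← R4 − (1/5)·R1: [0, -28/5, 4, -38/5]
R3 ← R3 − (1/2)·R2: [0, 0, 0, 0]
R4 ← R4 − (1/2)·R2: [0, 0, 0, 0]
2 nonzero rows, so rank(BA) = 2.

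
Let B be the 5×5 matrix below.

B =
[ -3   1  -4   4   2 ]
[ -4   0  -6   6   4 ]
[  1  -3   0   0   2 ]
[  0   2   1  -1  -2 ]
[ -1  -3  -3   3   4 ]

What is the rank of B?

2

Row reduce to echelon form.
R2 ← R2 − (4/3)·R1: [0, -4/3, -2/3, 2/3, 4/3]
R3 ← R3 + (1/3)·R1: [0, -8/3, -4/3, 4/3, 8/3]
R5 ← R5 − (1/3)·R1: [0, -10/3, -5/3, 5/3, 10/3]
R3 ← R3 − (2)·R2: [0, 0, 0, 0, 0]
R4 ← R4 + (3/2)·R2: [0, 0, 0, 0, 0]
R5 ← R5 − (5/2)·R2: [0, 0, 0, 0, 0]
Echelon form has 2 nonzero rows, so rank(B) = 2.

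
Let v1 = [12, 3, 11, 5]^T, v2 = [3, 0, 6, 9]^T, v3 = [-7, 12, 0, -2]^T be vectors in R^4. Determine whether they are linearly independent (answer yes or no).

Form the matrix with these vectors as rows and row reduce.
R2 ← R2 − (1/4)·R1: [0, -3/4, 13/4, 31/4]
R3 ← R3 + (7/12)·R1: [0, 55/4, 77/12, 11/12]
R3 ← R3 + (55/3)·R2: [0, 0, 66, 143]
3 nonzero rows, so the 3 vectors span a space of dimension 3.
Since 3 = 3, the vectors are linearly independent.

yes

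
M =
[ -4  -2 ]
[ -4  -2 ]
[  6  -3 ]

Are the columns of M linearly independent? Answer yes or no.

yes

Row reduce M to echelon form.
R2 ← R2 − R1: [0, 0]
R3 ← R3 + (3/2)·R1: [0, -6]
Swap R2 ↔ R3
2 pivots among 2 columns.
Every column is a pivot column, so the columns are linearly independent.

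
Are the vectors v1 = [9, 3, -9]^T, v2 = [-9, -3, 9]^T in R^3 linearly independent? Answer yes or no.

no

Form the matrix with these vectors as rows and row reduce.
R2 ← R2 + R1: [0, 0, 0]
1 nonzero row, so the 2 vectors span a space of dimension 1.
Since 1 < 2, the vectors are linearly dependent.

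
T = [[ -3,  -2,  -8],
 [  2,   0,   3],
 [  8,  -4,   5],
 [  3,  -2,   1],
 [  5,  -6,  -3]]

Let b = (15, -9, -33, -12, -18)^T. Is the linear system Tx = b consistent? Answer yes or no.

Row reduce the augmented matrix [T | b].
R2 ← R2 + (2/3)·R1: [0, -4/3, -7/3, 1]
R3 ← R3 + (8/3)·R1: [0, -28/3, -49/3, 7]
R4 ← R4 + R1: [0, -4, -7, 3]
R5 ← R5 + (5/3)·R1: [0, -28/3, -49/3, 7]
R3 ← R3 − (7)·R2: [0, 0, 0, 0]
R4 ← R4 − (3)·R2: [0, 0, 0, 0]
R5 ← R5 − (7)·R2: [0, 0, 0, 0]
The echelon form has 2 nonzero rows, and every pivot lies in the first 3 columns, so rank(T) = rank([T|b]) = 2.
The system is consistent.

yes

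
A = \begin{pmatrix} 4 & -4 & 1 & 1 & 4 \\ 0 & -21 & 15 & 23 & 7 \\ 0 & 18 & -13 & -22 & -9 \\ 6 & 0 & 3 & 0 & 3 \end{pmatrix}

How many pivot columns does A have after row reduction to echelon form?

Row reduce to echelon form.
R4 ← R4 − (3/2)·R1: [0, 6, 3/2, -3/2, -3]
R3 ← R3 + (6/7)·R2: [0, 0, -1/7, -16/7, -3]
R4 ← R4 + (2/7)·R2: [0, 0, 81/14, 71/14, -1]
R4 ← R4 + (81/2)·R3: [0, 0, 0, -175/2, -245/2]
Echelon form has 4 nonzero rows, so rank(A) = 4.
Each nonzero row contributes one pivot column: 4 pivot columns.

4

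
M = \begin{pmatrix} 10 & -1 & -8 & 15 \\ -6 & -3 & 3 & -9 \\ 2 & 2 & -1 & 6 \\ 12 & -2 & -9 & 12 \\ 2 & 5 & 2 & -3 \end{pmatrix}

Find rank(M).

Row reduce to echelon form.
R2 ← R2 + (3/5)·R1: [0, -18/5, -9/5, 0]
R3 ← R3 − (1/5)·R1: [0, 11/5, 3/5, 3]
R4 ← R4 − (6/5)·R1: [0, -4/5, 3/5, -6]
R5 ← R5 − (1/5)·R1: [0, 26/5, 18/5, -6]
R3 ← R3 + (11/18)·R2: [0, 0, -1/2, 3]
R4 ← R4 − (2/9)·R2: [0, 0, 1, -6]
R5 ← R5 + (13/9)·R2: [0, 0, 1, -6]
R4 ← R4 + (2)·R3: [0, 0, 0, 0]
R5 ← R5 + (2)·R3: [0, 0, 0, 0]
Echelon form has 3 nonzero rows, so rank(M) = 3.

3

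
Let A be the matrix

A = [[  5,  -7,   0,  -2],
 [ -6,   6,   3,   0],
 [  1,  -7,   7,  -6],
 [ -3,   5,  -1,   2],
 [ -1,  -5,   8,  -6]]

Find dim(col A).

Row reduce to echelon form.
R2 ← R2 + (6/5)·R1: [0, -12/5, 3, -12/5]
R3 ← R3 − (1/5)·R1: [0, -28/5, 7, -28/5]
R4 ← R4 + (3/5)·R1: [0, 4/5, -1, 4/5]
R5 ← R5 + (1/5)·R1: [0, -32/5, 8, -32/5]
R3 ← R3 − (7/3)·R2: [0, 0, 0, 0]
R4 ← R4 + (1/3)·R2: [0, 0, 0, 0]
R5 ← R5 − (8/3)·R2: [0, 0, 0, 0]
Echelon form has 2 nonzero rows, so rank(A) = 2.
The column space has dimension equal to the rank: 2.

2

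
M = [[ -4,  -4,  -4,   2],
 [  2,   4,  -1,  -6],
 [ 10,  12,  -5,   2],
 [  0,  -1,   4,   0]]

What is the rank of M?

3

Row reduce to echelon form.
R2 ← R2 + (1/2)·R1: [0, 2, -3, -5]
R3 ← R3 + (5/2)·R1: [0, 2, -15, 7]
R3 ← R3 − R2: [0, 0, -12, 12]
R4 ← R4 + (1/2)·R2: [0, 0, 5/2, -5/2]
R4 ← R4 + (5/24)·R3: [0, 0, 0, 0]
Echelon form has 3 nonzero rows, so rank(M) = 3.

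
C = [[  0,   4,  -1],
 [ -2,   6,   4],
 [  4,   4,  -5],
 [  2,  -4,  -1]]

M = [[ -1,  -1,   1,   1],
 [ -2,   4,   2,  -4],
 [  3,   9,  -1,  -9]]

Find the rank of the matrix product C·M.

3

First compute CM:
[[-11,   7,   9,  -7],
 [  2,  62,   6, -62],
 [-27, -33,  17,  33],
 [  3, -27,  -5,  27]]
Now row reduce the product.
R2 ← R2 + (2/11)·R1: [0, 696/11, 84/11, -696/11]
R3 ← R3 − (27/11)·R1: [0, -552/11, -56/11, 552/11]
R4 ← R4 + (3/11)·R1: [0, -276/11, -28/11, 276/11]
R3 ← R3 + (23/29)·R2: [0, 0, 28/29, 0]
R4 ← R4 + (23/58)·R2: [0, 0, 14/29, 0]
R4 ← R4 − (1/2)·R3: [0, 0, 0, 0]
3 nonzero rows, so rank(CM) = 3.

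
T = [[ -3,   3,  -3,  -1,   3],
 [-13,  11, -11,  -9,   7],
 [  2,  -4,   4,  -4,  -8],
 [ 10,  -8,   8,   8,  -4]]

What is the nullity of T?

3

Row reduce to echelon form.
R2 ← R2 − (13/3)·R1: [0, -2, 2, -14/3, -6]
R3 ← R3 + (2/3)·R1: [0, -2, 2, -14/3, -6]
R4 ← R4 + (10/3)·R1: [0, 2, -2, 14/3, 6]
R3 ← R3 − R2: [0, 0, 0, 0, 0]
R4 ← R4 + R2: [0, 0, 0, 0, 0]
2 nonzero rows, so rank(T) = 2.
T has 5 columns; by rank–nullity, nullity = 5 − 2 = 3.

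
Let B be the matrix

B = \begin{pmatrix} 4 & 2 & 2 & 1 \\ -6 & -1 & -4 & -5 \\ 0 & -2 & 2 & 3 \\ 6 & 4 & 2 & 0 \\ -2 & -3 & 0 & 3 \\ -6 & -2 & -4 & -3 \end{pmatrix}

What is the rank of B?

3

Row reduce to echelon form.
R2 ← R2 + (3/2)·R1: [0, 2, -1, -7/2]
R4 ← R4 − (3/2)·R1: [0, 1, -1, -3/2]
R5 ← R5 + (1/2)·R1: [0, -2, 1, 7/2]
R6 ← R6 + (3/2)·R1: [0, 1, -1, -3/2]
R3 ← R3 + R2: [0, 0, 1, -1/2]
R4 ← R4 − (1/2)·R2: [0, 0, -1/2, 1/4]
R5 ← R5 + R2: [0, 0, 0, 0]
R6 ← R6 − (1/2)·R2: [0, 0, -1/2, 1/4]
R4 ← R4 + (1/2)·R3: [0, 0, 0, 0]
R6 ← R6 + (1/2)·R3: [0, 0, 0, 0]
Echelon form has 3 nonzero rows, so rank(B) = 3.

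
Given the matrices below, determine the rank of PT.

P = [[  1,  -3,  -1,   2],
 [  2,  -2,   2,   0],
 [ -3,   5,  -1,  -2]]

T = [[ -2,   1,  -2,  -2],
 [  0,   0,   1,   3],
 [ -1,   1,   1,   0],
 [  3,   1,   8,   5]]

First compute PT:
[[  5,   2,  10,  -1],
 [ -6,   4,  -4, -10],
 [  1,  -6,  -6,  11]]
Now row reduce the product.
R2 ← R2 + (6/5)·R1: [0, 32/5, 8, -56/5]
R3 ← R3 − (1/5)·R1: [0, -32/5, -8, 56/5]
R3 ← R3 + R2: [0, 0, 0, 0]
2 nonzero rows, so rank(PT) = 2.

2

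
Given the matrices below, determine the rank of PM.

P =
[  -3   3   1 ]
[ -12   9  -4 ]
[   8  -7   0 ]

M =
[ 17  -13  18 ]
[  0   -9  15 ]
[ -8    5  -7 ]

First compute PM:
[[-59,  17, -16],
 [-172,  55, -53],
 [136, -41,  39]]
Now row reduce the product.
R2 ← R2 − (172/59)·R1: [0, 321/59, -375/59]
R3 ← R3 + (136/59)·R1: [0, -107/59, 125/59]
R3 ← R3 + (1/3)·R2: [0, 0, 0]
2 nonzero rows, so rank(PM) = 2.

2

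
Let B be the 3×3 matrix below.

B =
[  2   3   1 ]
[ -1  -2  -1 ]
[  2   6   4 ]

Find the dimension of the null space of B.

Row reduce to echelon form.
R2 ← R2 + (1/2)·R1: [0, -1/2, -1/2]
R3 ← R3 − R1: [0, 3, 3]
R3 ← R3 + (6)·R2: [0, 0, 0]
2 nonzero rows, so rank(B) = 2.
B has 3 columns; by rank–nullity, nullity = 3 − 2 = 1.

1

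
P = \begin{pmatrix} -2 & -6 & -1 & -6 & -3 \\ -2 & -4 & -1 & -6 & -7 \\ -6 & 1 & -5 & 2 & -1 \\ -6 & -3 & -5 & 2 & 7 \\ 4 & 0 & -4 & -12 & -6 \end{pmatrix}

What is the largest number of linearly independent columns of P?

4

Row reduce to echelon form.
R2 ← R2 − R1: [0, 2, 0, 0, -4]
R3 ← R3 − (3)·R1: [0, 19, -2, 20, 8]
R4 ← R4 − (3)·R1: [0, 15, -2, 20, 16]
R5 ← R5 + (2)·R1: [0, -12, -6, -24, -12]
R3 ← R3 − (19/2)·R2: [0, 0, -2, 20, 46]
R4 ← R4 − (15/2)·R2: [0, 0, -2, 20, 46]
R5 ← R5 + (6)·R2: [0, 0, -6, -24, -36]
R4 ← R4 − R3: [0, 0, 0, 0, 0]
R5 ← R5 − (3)·R3: [0, 0, 0, -84, -174]
Swap R4 ↔ R5
Echelon form has 4 nonzero rows, so rank(P) = 4.
The rank gives the maximum number of linearly independent columns: 4.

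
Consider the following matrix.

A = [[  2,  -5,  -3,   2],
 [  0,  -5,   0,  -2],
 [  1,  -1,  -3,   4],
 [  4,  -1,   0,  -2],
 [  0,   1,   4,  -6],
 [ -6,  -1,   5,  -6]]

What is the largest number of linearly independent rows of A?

3

Row reduce to echelon form.
R3 ← R3 − (1/2)·R1: [0, 3/2, -3/2, 3]
R4 ← R4 − (2)·R1: [0, 9, 6, -6]
R6 ← R6 + (3)·R1: [0, -16, -4, 0]
R3 ← R3 + (3/10)·R2: [0, 0, -3/2, 12/5]
R4 ← R4 + (9/5)·R2: [0, 0, 6, -48/5]
R5 ← R5 + (1/5)·R2: [0, 0, 4, -32/5]
R6 ← R6 − (16/5)·R2: [0, 0, -4, 32/5]
R4 ← R4 + (4)·R3: [0, 0, 0, 0]
R5 ← R5 + (8/3)·R3: [0, 0, 0, 0]
R6 ← R6 − (8/3)·R3: [0, 0, 0, 0]
Echelon form has 3 nonzero rows, so rank(A) = 3.
The rank gives the maximum number of linearly independent rows: 3.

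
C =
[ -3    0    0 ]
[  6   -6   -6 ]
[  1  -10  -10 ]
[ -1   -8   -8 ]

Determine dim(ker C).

1

Row reduce to echelon form.
R2 ← R2 + (2)·R1: [0, -6, -6]
R3 ← R3 + (1/3)·R1: [0, -10, -10]
R4 ← R4 − (1/3)·R1: [0, -8, -8]
R3 ← R3 − (5/3)·R2: [0, 0, 0]
R4 ← R4 − (4/3)·R2: [0, 0, 0]
2 nonzero rows, so rank(C) = 2.
C has 3 columns; by rank–nullity, nullity = 3 − 2 = 1.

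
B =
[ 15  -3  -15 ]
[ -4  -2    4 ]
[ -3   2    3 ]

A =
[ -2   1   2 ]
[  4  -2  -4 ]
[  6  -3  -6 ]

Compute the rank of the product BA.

1

First compute BA:
[[-132,  66, 132],
 [ 24, -12, -24],
 [ 32, -16, -32]]
Now row reduce the product.
R2 ← R2 + (2/11)·R1: [0, 0, 0]
R3 ← R3 + (8/33)·R1: [0, 0, 0]
1 nonzero row, so rank(BA) = 1.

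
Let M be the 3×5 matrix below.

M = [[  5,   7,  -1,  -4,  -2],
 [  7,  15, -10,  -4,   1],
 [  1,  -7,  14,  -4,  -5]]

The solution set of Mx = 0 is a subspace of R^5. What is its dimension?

2

Row reduce to echelon form.
R2 ← R2 − (7/5)·R1: [0, 26/5, -43/5, 8/5, 19/5]
R3 ← R3 − (1/5)·R1: [0, -42/5, 71/5, -16/5, -23/5]
R3 ← R3 + (21/13)·R2: [0, 0, 4/13, -8/13, 20/13]
3 nonzero rows, so rank(M) = 3.
M has 5 columns; by rank–nullity, nullity = 5 − 3 = 2.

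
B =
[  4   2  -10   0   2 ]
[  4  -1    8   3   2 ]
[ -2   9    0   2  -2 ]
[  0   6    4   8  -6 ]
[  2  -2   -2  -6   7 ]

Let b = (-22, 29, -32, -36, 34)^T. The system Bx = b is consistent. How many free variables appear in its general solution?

Row reduce the augmented matrix [B | b].
R2 ← R2 − R1: [0, -3, 18, 3, 0, 51]
R3 ← R3 + (1/2)·R1: [0, 10, -5, 2, -1, -43]
R5 ← R5 − (1/2)·R1: [0, -3, 3, -6, 6, 45]
R3 ← R3 + (10/3)·R2: [0, 0, 55, 12, -1, 127]
R4 ← R4 + (2)·R2: [0, 0, 40, 14, -6, 66]
R5 ← R5 − R2: [0, 0, -15, -9, 6, -6]
R4 ← R4 − (8/11)·R3: [0, 0, 0, 58/11, -58/11, -290/11]
R5 ← R5 + (3/11)·R3: [0, 0, 0, -63/11, 63/11, 315/11]
R5 ← R5 + (63/58)·R4: [0, 0, 0, 0, 0, 0]
The echelon form has 4 nonzero rows, and every pivot lies in the first 5 columns, so rank(B) = rank([B|b]) = 4.
The system is consistent.
Free variables = (unknowns) − (rank) = 5 − 4 = 1.

1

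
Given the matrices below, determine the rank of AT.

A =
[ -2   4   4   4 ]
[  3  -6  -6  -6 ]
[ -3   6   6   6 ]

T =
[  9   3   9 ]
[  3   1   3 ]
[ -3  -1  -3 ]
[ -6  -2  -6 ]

1

First compute AT:
[[-42, -14, -42],
 [ 63,  21,  63],
 [-63, -21, -63]]
Now row reduce the product.
R2 ← R2 + (3/2)·R1: [0, 0, 0]
R3 ← R3 − (3/2)·R1: [0, 0, 0]
1 nonzero row, so rank(AT) = 1.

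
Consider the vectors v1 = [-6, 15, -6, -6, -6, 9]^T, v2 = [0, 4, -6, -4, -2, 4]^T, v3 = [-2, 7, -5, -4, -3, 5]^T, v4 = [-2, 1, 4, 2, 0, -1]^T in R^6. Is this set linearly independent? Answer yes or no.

no

Form the matrix with these vectors as rows and row reduce.
R3 ← R3 − (1/3)·R1: [0, 2, -3, -2, -1, 2]
R4 ← R4 − (1/3)·R1: [0, -4, 6, 4, 2, -4]
R3 ← R3 − (1/2)·R2: [0, 0, 0, 0, 0, 0]
R4 ← R4 + R2: [0, 0, 0, 0, 0, 0]
2 nonzero rows, so the 4 vectors span a space of dimension 2.
Since 2 < 4, the vectors are linearly dependent.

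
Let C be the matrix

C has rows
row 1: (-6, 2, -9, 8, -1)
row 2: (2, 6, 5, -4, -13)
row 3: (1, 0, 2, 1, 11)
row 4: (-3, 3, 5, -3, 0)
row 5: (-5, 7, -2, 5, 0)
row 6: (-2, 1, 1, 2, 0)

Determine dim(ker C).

Row reduce to echelon form.
R2 ← R2 + (1/3)·R1: [0, 20/3, 2, -4/3, -40/3]
R3 ← R3 + (1/6)·R1: [0, 1/3, 1/2, 7/3, 65/6]
R4 ← R4 − (1/2)·R1: [0, 2, 19/2, -7, 1/2]
R5 ← R5 − (5/6)·R1: [0, 16/3, 11/2, -5/3, 5/6]
R6 ← R6 − (1/3)·R1: [0, 1/3, 4, -2/3, 1/3]
R3 ← R3 − (1/20)·R2: [0, 0, 2/5, 12/5, 23/2]
R4 ← R4 − (3/10)·R2: [0, 0, 89/10, -33/5, 9/2]
R5 ← R5 − (4/5)·R2: [0, 0, 39/10, -3/5, 23/2]
R6 ← R6 − (1/20)·R2: [0, 0, 39/10, -3/5, 1]
R4 ← R4 − (89/4)·R3: [0, 0, 0, -60, -2011/8]
R5 ← R5 − (39/4)·R3: [0, 0, 0, -24, -805/8]
R6 ← R6 − (39/4)·R3: [0, 0, 0, -24, -889/8]
R5 ← R5 − (2/5)·R4: [0, 0, 0, 0, -3/40]
R6 ← R6 − (2/5)·R4: [0, 0, 0, 0, -423/40]
R6 ← R6 − (141)·R5: [0, 0, 0, 0, 0]
5 nonzero rows, so rank(C) = 5.
C has 5 columns; by rank–nullity, nullity = 5 − 5 = 0.

0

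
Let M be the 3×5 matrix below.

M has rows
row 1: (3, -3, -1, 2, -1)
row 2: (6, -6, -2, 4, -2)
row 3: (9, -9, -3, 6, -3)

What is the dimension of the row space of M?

1

Row reduce to echelon form.
R2 ← R2 − (2)·R1: [0, 0, 0, 0, 0]
R3 ← R3 − (3)·R1: [0, 0, 0, 0, 0]
Echelon form has 1 nonzero row, so rank(M) = 1.
The row space has dimension equal to the rank: 1.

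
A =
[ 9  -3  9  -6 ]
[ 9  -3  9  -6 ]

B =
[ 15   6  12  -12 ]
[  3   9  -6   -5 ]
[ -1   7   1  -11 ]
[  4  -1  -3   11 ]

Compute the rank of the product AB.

First compute AB:
[[ 93,  96, 153, -258],
 [ 93,  96, 153, -258]]
Now row reduce the product.
R2 ← R2 − R1: [0, 0, 0, 0]
1 nonzero row, so rank(AB) = 1.

1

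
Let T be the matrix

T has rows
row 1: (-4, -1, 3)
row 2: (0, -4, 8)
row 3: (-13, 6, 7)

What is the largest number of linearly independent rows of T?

3

Row reduce to echelon form.
R3 ← R3 − (13/4)·R1: [0, 37/4, -11/4]
R3 ← R3 + (37/16)·R2: [0, 0, 63/4]
Echelon form has 3 nonzero rows, so rank(T) = 3.
The rank gives the maximum number of linearly independent rows: 3.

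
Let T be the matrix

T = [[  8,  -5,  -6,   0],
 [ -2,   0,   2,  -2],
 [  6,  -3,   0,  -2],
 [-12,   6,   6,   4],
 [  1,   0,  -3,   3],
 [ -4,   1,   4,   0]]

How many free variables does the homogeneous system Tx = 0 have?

Row reduce to echelon form.
R2 ← R2 + (1/4)·R1: [0, -5/4, 1/2, -2]
R3 ← R3 − (3/4)·R1: [0, 3/4, 9/2, -2]
R4 ← R4 + (3/2)·R1: [0, -3/2, -3, 4]
R5 ← R5 − (1/8)·R1: [0, 5/8, -9/4, 3]
R6 ← R6 + (1/2)·R1: [0, -3/2, 1, 0]
R3 ← R3 + (3/5)·R2: [0, 0, 24/5, -16/5]
R4 ← R4 − (6/5)·R2: [0, 0, -18/5, 32/5]
R5 ← R5 + (1/2)·R2: [0, 0, -2, 2]
R6 ← R6 − (6/5)·R2: [0, 0, 2/5, 12/5]
R4 ← R4 + (3/4)·R3: [0, 0, 0, 4]
R5 ← R5 + (5/12)·R3: [0, 0, 0, 2/3]
R6 ← R6 − (1/12)·R3: [0, 0, 0, 8/3]
R5 ← R5 − (1/6)·R4: [0, 0, 0, 0]
R6 ← R6 − (2/3)·R4: [0, 0, 0, 0]
4 nonzero rows, so rank(T) = 4.
T has 4 columns; by rank–nullity, nullity = 4 − 4 = 0.

0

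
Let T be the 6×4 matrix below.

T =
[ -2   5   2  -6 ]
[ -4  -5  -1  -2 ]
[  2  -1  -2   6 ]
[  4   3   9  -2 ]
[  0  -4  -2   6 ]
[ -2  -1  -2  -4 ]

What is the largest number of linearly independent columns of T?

Row reduce to echelon form.
R2 ← R2 − (2)·R1: [0, -15, -5, 10]
R3 ← R3 + R1: [0, 4, 0, 0]
R4 ← R4 + (2)·R1: [0, 13, 13, -14]
R6 ← R6 − R1: [0, -6, -4, 2]
R3 ← R3 + (4/15)·R2: [0, 0, -4/3, 8/3]
R4 ← R4 + (13/15)·R2: [0, 0, 26/3, -16/3]
R5 ← R5 − (4/15)·R2: [0, 0, -2/3, 10/3]
R6 ← R6 − (2/5)·R2: [0, 0, -2, -2]
R4 ← R4 + (13/2)·R3: [0, 0, 0, 12]
R5 ← R5 − (1/2)·R3: [0, 0, 0, 2]
R6 ← R6 − (3/2)·R3: [0, 0, 0, -6]
R5 ← R5 − (1/6)·R4: [0, 0, 0, 0]
R6 ← R6 + (1/2)·R4: [0, 0, 0, 0]
Echelon form has 4 nonzero rows, so rank(T) = 4.
The rank gives the maximum number of linearly independent columns: 4.

4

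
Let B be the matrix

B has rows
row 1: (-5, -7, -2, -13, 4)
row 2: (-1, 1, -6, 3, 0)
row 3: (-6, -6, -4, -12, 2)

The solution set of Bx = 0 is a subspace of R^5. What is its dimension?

2

Row reduce to echelon form.
R2 ← R2 − (1/5)·R1: [0, 12/5, -28/5, 28/5, -4/5]
R3 ← R3 − (6/5)·R1: [0, 12/5, -8/5, 18/5, -14/5]
R3 ← R3 − R2: [0, 0, 4, -2, -2]
3 nonzero rows, so rank(B) = 3.
B has 5 columns; by rank–nullity, nullity = 5 − 3 = 2.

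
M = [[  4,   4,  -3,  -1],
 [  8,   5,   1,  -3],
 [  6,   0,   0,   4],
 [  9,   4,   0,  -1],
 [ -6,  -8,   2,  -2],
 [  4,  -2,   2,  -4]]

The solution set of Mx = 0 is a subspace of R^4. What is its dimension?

0

Row reduce to echelon form.
R2 ← R2 − (2)·R1: [0, -3, 7, -1]
R3 ← R3 − (3/2)·R1: [0, -6, 9/2, 11/2]
R4 ← R4 − (9/4)·R1: [0, -5, 27/4, 5/4]
R5 ← R5 + (3/2)·R1: [0, -2, -5/2, -7/2]
R6 ← R6 − R1: [0, -6, 5, -3]
R3 ← R3 − (2)·R2: [0, 0, -19/2, 15/2]
R4 ← R4 − (5/3)·R2: [0, 0, -59/12, 35/12]
R5 ← R5 − (2/3)·R2: [0, 0, -43/6, -17/6]
R6 ← R6 − (2)·R2: [0, 0, -9, -1]
R4 ← R4 − (59/114)·R3: [0, 0, 0, -55/57]
R5 ← R5 − (43/57)·R3: [0, 0, 0, -484/57]
R6 ← R6 − (18/19)·R3: [0, 0, 0, -154/19]
R5 ← R5 − (44/5)·R4: [0, 0, 0, 0]
R6 ← R6 − (42/5)·R4: [0, 0, 0, 0]
4 nonzero rows, so rank(M) = 4.
M has 4 columns; by rank–nullity, nullity = 4 − 4 = 0.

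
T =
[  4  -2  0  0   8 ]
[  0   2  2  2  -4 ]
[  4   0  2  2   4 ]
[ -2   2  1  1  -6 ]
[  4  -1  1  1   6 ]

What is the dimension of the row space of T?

Row reduce to echelon form.
R3 ← R3 − R1: [0, 2, 2, 2, -4]
R4 ← R4 + (1/2)·R1: [0, 1, 1, 1, -2]
R5 ← R5 − R1: [0, 1, 1, 1, -2]
R3 ← R3 − R2: [0, 0, 0, 0, 0]
R4 ← R4 − (1/2)·R2: [0, 0, 0, 0, 0]
R5 ← R5 − (1/2)·R2: [0, 0, 0, 0, 0]
Echelon form has 2 nonzero rows, so rank(T) = 2.
The row space has dimension equal to the rank: 2.

2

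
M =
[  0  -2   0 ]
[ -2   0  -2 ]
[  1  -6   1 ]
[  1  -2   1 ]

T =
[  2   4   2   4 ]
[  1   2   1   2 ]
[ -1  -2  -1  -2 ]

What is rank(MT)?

First compute MT:
[[ -2,  -4,  -2,  -4],
 [ -2,  -4,  -2,  -4],
 [ -5, -10,  -5, -10],
 [ -1,  -2,  -1,  -2]]
Now row reduce the product.
R2 ← R2 − R1: [0, 0, 0, 0]
R3 ← R3 − (5/2)·R1: [0, 0, 0, 0]
R4 ← R4 − (1/2)·R1: [0, 0, 0, 0]
1 nonzero row, so rank(MT) = 1.

1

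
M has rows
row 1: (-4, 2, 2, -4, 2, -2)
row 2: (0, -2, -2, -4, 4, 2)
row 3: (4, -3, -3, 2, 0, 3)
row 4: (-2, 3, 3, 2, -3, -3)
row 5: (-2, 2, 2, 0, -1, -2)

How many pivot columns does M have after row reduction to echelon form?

Row reduce to echelon form.
R3 ← R3 + R1: [0, -1, -1, -2, 2, 1]
R4 ← R4 − (1/2)·R1: [0, 2, 2, 4, -4, -2]
R5 ← R5 − (1/2)·R1: [0, 1, 1, 2, -2, -1]
R3 ← R3 − (1/2)·R2: [0, 0, 0, 0, 0, 0]
R4 ← R4 + R2: [0, 0, 0, 0, 0, 0]
R5 ← R5 + (1/2)·R2: [0, 0, 0, 0, 0, 0]
Echelon form has 2 nonzero rows, so rank(M) = 2.
Each nonzero row contributes one pivot column: 2 pivot columns.

2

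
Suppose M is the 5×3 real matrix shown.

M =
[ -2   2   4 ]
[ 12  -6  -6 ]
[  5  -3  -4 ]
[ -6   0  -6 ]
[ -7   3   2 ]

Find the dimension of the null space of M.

1

Row reduce to echelon form.
R2 ← R2 + (6)·R1: [0, 6, 18]
R3 ← R3 + (5/2)·R1: [0, 2, 6]
R4 ← R4 − (3)·R1: [0, -6, -18]
R5 ← R5 − (7/2)·R1: [0, -4, -12]
R3 ← R3 − (1/3)·R2: [0, 0, 0]
R4 ← R4 + R2: [0, 0, 0]
R5 ← R5 + (2/3)·R2: [0, 0, 0]
2 nonzero rows, so rank(M) = 2.
M has 3 columns; by rank–nullity, nullity = 3 − 2 = 1.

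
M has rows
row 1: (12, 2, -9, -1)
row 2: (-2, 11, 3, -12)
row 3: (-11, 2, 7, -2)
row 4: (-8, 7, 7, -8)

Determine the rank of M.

4

Row reduce to echelon form.
R2 ← R2 + (1/6)·R1: [0, 34/3, 3/2, -73/6]
R3 ← R3 + (11/12)·R1: [0, 23/6, -5/4, -35/12]
R4 ← R4 + (2/3)·R1: [0, 25/3, 1, -26/3]
R3 ← R3 − (23/68)·R2: [0, 0, -239/136, 163/136]
R4 ← R4 − (25/34)·R2: [0, 0, -7/68, 19/68]
R4 ← R4 − (14/239)·R3: [0, 0, 0, 50/239]
Echelon form has 4 nonzero rows, so rank(M) = 4.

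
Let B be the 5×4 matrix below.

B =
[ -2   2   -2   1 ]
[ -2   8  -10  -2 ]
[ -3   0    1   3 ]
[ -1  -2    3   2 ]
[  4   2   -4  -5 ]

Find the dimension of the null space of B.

2

Row reduce to echelon form.
R2 ← R2 − R1: [0, 6, -8, -3]
R3 ← R3 − (3/2)·R1: [0, -3, 4, 3/2]
R4 ← R4 − (1/2)·R1: [0, -3, 4, 3/2]
R5 ← R5 + (2)·R1: [0, 6, -8, -3]
R3 ← R3 + (1/2)·R2: [0, 0, 0, 0]
R4 ← R4 + (1/2)·R2: [0, 0, 0, 0]
R5 ← R5 − R2: [0, 0, 0, 0]
2 nonzero rows, so rank(B) = 2.
B has 4 columns; by rank–nullity, nullity = 4 − 2 = 2.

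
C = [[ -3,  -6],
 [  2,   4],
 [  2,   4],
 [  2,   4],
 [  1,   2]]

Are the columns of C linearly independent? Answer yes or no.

Row reduce C to echelon form.
R2 ← R2 + (2/3)·R1: [0, 0]
R3 ← R3 + (2/3)·R1: [0, 0]
R4 ← R4 + (2/3)·R1: [0, 0]
R5 ← R5 + (1/3)·R1: [0, 0]
1 pivot among 2 columns.
Only 1 < 2 pivot columns, so the columns are linearly dependent.

no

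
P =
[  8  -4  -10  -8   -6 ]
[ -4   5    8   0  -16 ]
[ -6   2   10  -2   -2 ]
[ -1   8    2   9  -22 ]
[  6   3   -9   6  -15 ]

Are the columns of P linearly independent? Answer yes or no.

Row reduce P to echelon form.
R2 ← R2 + (1/2)·R1: [0, 3, 3, -4, -19]
R3 ← R3 + (3/4)·R1: [0, -1, 5/2, -8, -13/2]
R4 ← R4 + (1/8)·R1: [0, 15/2, 3/4, 8, -91/4]
R5 ← R5 − (3/4)·R1: [0, 6, -3/2, 12, -21/2]
R3 ← R3 + (1/3)·R2: [0, 0, 7/2, -28/3, -77/6]
R4 ← R4 − (5/2)·R2: [0, 0, -27/4, 18, 99/4]
R5 ← R5 − (2)·R2: [0, 0, -15/2, 20, 55/2]
R4 ← R4 + (27/14)·R3: [0, 0, 0, 0, 0]
R5 ← R5 + (15/7)·R3: [0, 0, 0, 0, 0]
3 pivots among 5 columns.
Only 3 < 5 pivot columns, so the columns are linearly dependent.

no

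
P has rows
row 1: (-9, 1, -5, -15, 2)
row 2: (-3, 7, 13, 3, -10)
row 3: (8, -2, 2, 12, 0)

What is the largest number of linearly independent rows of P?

Row reduce to echelon form.
R2 ← R2 − (1/3)·R1: [0, 20/3, 44/3, 8, -32/3]
R3 ← R3 + (8/9)·R1: [0, -10/9, -22/9, -4/3, 16/9]
R3 ← R3 + (1/6)·R2: [0, 0, 0, 0, 0]
Echelon form has 2 nonzero rows, so rank(P) = 2.
The rank gives the maximum number of linearly independent rows: 2.

2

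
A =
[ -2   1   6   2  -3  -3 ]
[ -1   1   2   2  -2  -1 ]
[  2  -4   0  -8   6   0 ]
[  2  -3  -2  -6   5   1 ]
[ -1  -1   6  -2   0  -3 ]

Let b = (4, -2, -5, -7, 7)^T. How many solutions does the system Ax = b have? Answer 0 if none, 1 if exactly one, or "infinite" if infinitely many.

Row reduce the augmented matrix [A | b].
R2 ← R2 − (1/2)·R1: [0, 1/2, -1, 1, -1/2, 1/2, -4]
R3 ← R3 + R1: [0, -3, 6, -6, 3, -3, -1]
R4 ← R4 + R1: [0, -2, 4, -4, 2, -2, -3]
R5 ← R5 − (1/2)·R1: [0, -3/2, 3, -3, 3/2, -3/2, 5]
R3 ← R3 + (6)·R2: [0, 0, 0, 0, 0, 0, -25]
R4 ← R4 + (4)·R2: [0, 0, 0, 0, 0, 0, -19]
R5 ← R5 + (3)·R2: [0, 0, 0, 0, 0, 0, -7]
R4 ← R4 − (19/25)·R3: [0, 0, 0, 0, 0, 0, 0]
R5 ← R5 − (7/25)·R3: [0, 0, 0, 0, 0, 0, 0]
The echelon form has 3 nonzero rows; the last pivot sits in the augmented column, so rank(A) = 2 but rank([A|b]) = 3.
Since the ranks differ, the system is inconsistent.
It has no solutions.

0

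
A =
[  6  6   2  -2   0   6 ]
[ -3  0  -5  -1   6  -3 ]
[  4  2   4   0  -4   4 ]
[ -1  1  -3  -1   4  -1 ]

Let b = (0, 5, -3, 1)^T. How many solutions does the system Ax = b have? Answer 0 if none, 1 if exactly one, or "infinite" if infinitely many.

0

Row reduce the augmented matrix [A | b].
R2 ← R2 + (1/2)·R1: [0, 3, -4, -2, 6, 0, 5]
R3 ← R3 − (2/3)·R1: [0, -2, 8/3, 4/3, -4, 0, -3]
R4 ← R4 + (1/6)·R1: [0, 2, -8/3, -4/3, 4, 0, 1]
R3 ← R3 + (2/3)·R2: [0, 0, 0, 0, 0, 0, 1/3]
R4 ← R4 − (2/3)·R2: [0, 0, 0, 0, 0, 0, -7/3]
R4 ← R4 + (7)·R3: [0, 0, 0, 0, 0, 0, 0]
The echelon form has 3 nonzero rows; the last pivot sits in the augmented column, so rank(A) = 2 but rank([A|b]) = 3.
Since the ranks differ, the system is inconsistent.
It has no solutions.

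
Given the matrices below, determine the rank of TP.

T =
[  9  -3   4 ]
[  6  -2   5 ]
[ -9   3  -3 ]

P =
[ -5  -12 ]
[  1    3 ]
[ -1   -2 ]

First compute TP:
[[-52, -125],
 [-37, -88],
 [ 51, 123]]
Now row reduce the product.
R2 ← R2 − (37/52)·R1: [0, 49/52]
R3 ← R3 + (51/52)·R1: [0, 21/52]
R3 ← R3 − (3/7)·R2: [0, 0]
2 nonzero rows, so rank(TP) = 2.

2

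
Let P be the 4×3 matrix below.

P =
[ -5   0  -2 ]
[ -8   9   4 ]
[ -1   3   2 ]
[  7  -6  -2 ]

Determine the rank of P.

Row reduce to echelon form.
R2 ← R2 − (8/5)·R1: [0, 9, 36/5]
R3 ← R3 − (1/5)·R1: [0, 3, 12/5]
R4 ← R4 + (7/5)·R1: [0, -6, -24/5]
R3 ← R3 − (1/3)·R2: [0, 0, 0]
R4 ← R4 + (2/3)·R2: [0, 0, 0]
Echelon form has 2 nonzero rows, so rank(P) = 2.

2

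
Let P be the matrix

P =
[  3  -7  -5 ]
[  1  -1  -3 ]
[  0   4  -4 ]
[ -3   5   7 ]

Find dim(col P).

Row reduce to echelon form.
R2 ← R2 − (1/3)·R1: [0, 4/3, -4/3]
R4 ← R4 + R1: [0, -2, 2]
R3 ← R3 − (3)·R2: [0, 0, 0]
R4 ← R4 + (3/2)·R2: [0, 0, 0]
Echelon form has 2 nonzero rows, so rank(P) = 2.
The column space has dimension equal to the rank: 2.

2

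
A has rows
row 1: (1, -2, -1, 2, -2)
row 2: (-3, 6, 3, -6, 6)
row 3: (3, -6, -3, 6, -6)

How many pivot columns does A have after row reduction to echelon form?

1

Row reduce to echelon form.
R2 ← R2 + (3)·R1: [0, 0, 0, 0, 0]
R3 ← R3 − (3)·R1: [0, 0, 0, 0, 0]
Echelon form has 1 nonzero row, so rank(A) = 1.
Each nonzero row contributes one pivot column: 1 pivot columns.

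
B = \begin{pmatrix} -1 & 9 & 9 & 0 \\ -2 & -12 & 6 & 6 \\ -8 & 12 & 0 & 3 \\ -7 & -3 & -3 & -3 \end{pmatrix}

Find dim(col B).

Row reduce to echelon form.
R2 ← R2 − (2)·R1: [0, -30, -12, 6]
R3 ← R3 − (8)·R1: [0, -60, -72, 3]
R4 ← R4 − (7)·R1: [0, -66, -66, -3]
R3 ← R3 − (2)·R2: [0, 0, -48, -9]
R4 ← R4 − (11/5)·R2: [0, 0, -198/5, -81/5]
R4 ← R4 − (33/40)·R3: [0, 0, 0, -351/40]
Echelon form has 4 nonzero rows, so rank(B) = 4.
The column space has dimension equal to the rank: 4.

4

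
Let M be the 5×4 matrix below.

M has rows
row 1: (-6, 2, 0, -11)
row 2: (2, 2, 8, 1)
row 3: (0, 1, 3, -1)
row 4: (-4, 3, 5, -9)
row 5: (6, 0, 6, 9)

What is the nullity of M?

Row reduce to echelon form.
R2 ← R2 + (1/3)·R1: [0, 8/3, 8, -8/3]
R4 ← R4 − (2/3)·R1: [0, 5/3, 5, -5/3]
R5 ← R5 + R1: [0, 2, 6, -2]
R3 ← R3 − (3/8)·R2: [0, 0, 0, 0]
R4 ← R4 − (5/8)·R2: [0, 0, 0, 0]
R5 ← R5 − (3/4)·R2: [0, 0, 0, 0]
2 nonzero rows, so rank(M) = 2.
M has 4 columns; by rank–nullity, nullity = 4 − 2 = 2.

2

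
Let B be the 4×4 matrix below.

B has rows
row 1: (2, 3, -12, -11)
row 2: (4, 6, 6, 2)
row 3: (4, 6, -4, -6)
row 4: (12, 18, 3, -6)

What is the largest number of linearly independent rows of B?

Row reduce to echelon form.
R2 ← R2 − (2)·R1: [0, 0, 30, 24]
R3 ← R3 − (2)·R1: [0, 0, 20, 16]
R4 ← R4 − (6)·R1: [0, 0, 75, 60]
R3 ← R3 − (2/3)·R2: [0, 0, 0, 0]
R4 ← R4 − (5/2)·R2: [0, 0, 0, 0]
Echelon form has 2 nonzero rows, so rank(B) = 2.
The rank gives the maximum number of linearly independent rows: 2.

2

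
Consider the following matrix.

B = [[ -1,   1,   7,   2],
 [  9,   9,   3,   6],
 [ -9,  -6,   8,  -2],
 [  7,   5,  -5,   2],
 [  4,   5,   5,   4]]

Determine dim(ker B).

Row reduce to echelon form.
R2 ← R2 + (9)·R1: [0, 18, 66, 24]
R3 ← R3 − (9)·R1: [0, -15, -55, -20]
R4 ← R4 + (7)·R1: [0, 12, 44, 16]
R5 ← R5 + (4)·R1: [0, 9, 33, 12]
R3 ← R3 + (5/6)·R2: [0, 0, 0, 0]
R4 ← R4 − (2/3)·R2: [0, 0, 0, 0]
R5 ← R5 − (1/2)·R2: [0, 0, 0, 0]
2 nonzero rows, so rank(B) = 2.
B has 4 columns; by rank–nullity, nullity = 4 − 2 = 2.

2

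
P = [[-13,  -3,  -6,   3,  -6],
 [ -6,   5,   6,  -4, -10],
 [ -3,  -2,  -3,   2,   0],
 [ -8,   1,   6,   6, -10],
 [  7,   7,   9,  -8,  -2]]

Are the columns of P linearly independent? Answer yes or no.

Row reduce P to echelon form.
R2 ← R2 − (6/13)·R1: [0, 83/13, 114/13, -70/13, -94/13]
R3 ← R3 − (3/13)·R1: [0, -17/13, -21/13, 17/13, 18/13]
R4 ← R4 − (8/13)·R1: [0, 37/13, 126/13, 54/13, -82/13]
R5 ← R5 + (7/13)·R1: [0, 70/13, 75/13, -83/13, -68/13]
R3 ← R3 + (17/83)·R2: [0, 0, 15/83, 17/83, -8/83]
R4 ← R4 − (37/83)·R2: [0, 0, 480/83, 544/83, -256/83]
R5 ← R5 − (70/83)·R2: [0, 0, -135/83, -153/83, 72/83]
R4 ← R4 − (32)·R3: [0, 0, 0, 0, 0]
R5 ← R5 + (9)·R3: [0, 0, 0, 0, 0]
3 pivots among 5 columns.
Only 3 < 5 pivot columns, so the columns are linearly dependent.

no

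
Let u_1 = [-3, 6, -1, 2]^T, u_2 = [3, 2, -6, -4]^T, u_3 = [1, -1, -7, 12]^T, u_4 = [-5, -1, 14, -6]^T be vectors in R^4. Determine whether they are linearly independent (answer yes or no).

no

Form the matrix with these vectors as rows and row reduce.
R2 ← R2 + R1: [0, 8, -7, -2]
R3 ← R3 + (1/3)·R1: [0, 1, -22/3, 38/3]
R4 ← R4 − (5/3)·R1: [0, -11, 47/3, -28/3]
R3 ← R3 − (1/8)·R2: [0, 0, -155/24, 155/12]
R4 ← R4 + (11/8)·R2: [0, 0, 145/24, -145/12]
R4 ← R4 + (29/31)·R3: [0, 0, 0, 0]
3 nonzero rows, so the 4 vectors span a space of dimension 3.
Since 3 < 4, the vectors are linearly dependent.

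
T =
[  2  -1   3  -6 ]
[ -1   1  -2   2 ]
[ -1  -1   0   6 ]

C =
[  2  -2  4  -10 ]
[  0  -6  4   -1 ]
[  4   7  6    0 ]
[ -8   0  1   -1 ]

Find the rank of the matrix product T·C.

2

First compute TC:
[[ 64,  23,  16, -13],
 [-26, -18, -10,   7],
 [-50,   8,  -2,   5]]
Now row reduce the product.
R2 ← R2 + (13/32)·R1: [0, -277/32, -7/2, 55/32]
R3 ← R3 + (25/32)·R1: [0, 831/32, 21/2, -165/32]
R3 ← R3 + (3)·R2: [0, 0, 0, 0]
2 nonzero rows, so rank(TC) = 2.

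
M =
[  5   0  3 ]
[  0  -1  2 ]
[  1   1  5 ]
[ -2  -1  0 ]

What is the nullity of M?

Row reduce to echelon form.
R3 ← R3 − (1/5)·R1: [0, 1, 22/5]
R4 ← R4 + (2/5)·R1: [0, -1, 6/5]
R3 ← R3 + R2: [0, 0, 32/5]
R4 ← R4 − R2: [0, 0, -4/5]
R4 ← R4 + (1/8)·R3: [0, 0, 0]
3 nonzero rows, so rank(M) = 3.
M has 3 columns; by rank–nullity, nullity = 3 − 3 = 0.

0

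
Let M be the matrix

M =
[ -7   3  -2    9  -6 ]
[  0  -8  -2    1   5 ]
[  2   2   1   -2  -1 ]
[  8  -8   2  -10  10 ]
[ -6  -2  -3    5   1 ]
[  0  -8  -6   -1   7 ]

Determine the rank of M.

Row reduce to echelon form.
R3 ← R3 + (2/7)·R1: [0, 20/7, 3/7, 4/7, -19/7]
R4 ← R4 + (8/7)·R1: [0, -32/7, -2/7, 2/7, 22/7]
R5 ← R5 − (6/7)·R1: [0, -32/7, -9/7, -19/7, 43/7]
R3 ← R3 + (5/14)·R2: [0, 0, -2/7, 13/14, -13/14]
R4 ← R4 − (4/7)·R2: [0, 0, 6/7, -2/7, 2/7]
R5 ← R5 − (4/7)·R2: [0, 0, -1/7, -23/7, 23/7]
R6 ← R6 − R2: [0, 0, -4, -2, 2]
R4 ← R4 + (3)·R3: [0, 0, 0, 5/2, -5/2]
R5 ← R5 − (1/2)·R3: [0, 0, 0, -15/4, 15/4]
R6 ← R6 − (14)·R3: [0, 0, 0, -15, 15]
R5 ← R5 + (3/2)·R4: [0, 0, 0, 0, 0]
R6 ← R6 + (6)·R4: [0, 0, 0, 0, 0]
Echelon form has 4 nonzero rows, so rank(M) = 4.

4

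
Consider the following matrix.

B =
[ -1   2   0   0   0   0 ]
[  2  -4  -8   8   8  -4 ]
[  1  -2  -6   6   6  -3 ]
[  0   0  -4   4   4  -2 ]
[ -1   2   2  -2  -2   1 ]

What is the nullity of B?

Row reduce to echelon form.
R2 ← R2 + (2)·R1: [0, 0, -8, 8, 8, -4]
R3 ← R3 + R1: [0, 0, -6, 6, 6, -3]
R5 ← R5 − R1: [0, 0, 2, -2, -2, 1]
R3 ← R3 − (3/4)·R2: [0, 0, 0, 0, 0, 0]
R4 ← R4 − (1/2)·R2: [0, 0, 0, 0, 0, 0]
R5 ← R5 + (1/4)·R2: [0, 0, 0, 0, 0, 0]
2 nonzero rows, so rank(B) = 2.
B has 6 columns; by rank–nullity, nullity = 6 − 2 = 4.

4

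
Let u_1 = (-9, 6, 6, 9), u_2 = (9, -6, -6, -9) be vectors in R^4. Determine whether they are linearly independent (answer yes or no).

Form the matrix with these vectors as rows and row reduce.
R2 ← R2 + R1: [0, 0, 0, 0]
1 nonzero row, so the 2 vectors span a space of dimension 1.
Since 1 < 2, the vectors are linearly dependent.

no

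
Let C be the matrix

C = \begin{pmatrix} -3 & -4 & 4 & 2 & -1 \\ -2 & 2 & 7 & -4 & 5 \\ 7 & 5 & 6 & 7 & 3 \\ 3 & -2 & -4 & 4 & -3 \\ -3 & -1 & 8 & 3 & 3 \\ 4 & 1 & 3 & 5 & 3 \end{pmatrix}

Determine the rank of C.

5

Row reduce to echelon form.
R2 ← R2 − (2/3)·R1: [0, 14/3, 13/3, -16/3, 17/3]
R3 ← R3 + (7/3)·R1: [0, -13/3, 46/3, 35/3, 2/3]
R4 ← R4 + R1: [0, -6, 0, 6, -4]
R5 ← R5 − R1: [0, 3, 4, 1, 4]
R6 ← R6 + (4/3)·R1: [0, -13/3, 25/3, 23/3, 5/3]
R3 ← R3 + (13/14)·R2: [0, 0, 271/14, 47/7, 83/14]
R4 ← R4 + (9/7)·R2: [0, 0, 39/7, -6/7, 23/7]
R5 ← R5 − (9/14)·R2: [0, 0, 17/14, 31/7, 5/14]
R6 ← R6 + (13/14)·R2: [0, 0, 173/14, 19/7, 97/14]
R4 ← R4 − (78/271)·R3: [0, 0, 0, -756/271, 428/271]
R5 ← R5 − (17/271)·R3: [0, 0, 0, 1086/271, -4/271]
R6 ← R6 − (173/271)·R3: [0, 0, 0, -426/271, 852/271]
R5 ← R5 + (181/126)·R4: [0, 0, 0, 0, 142/63]
R6 ← R6 − (71/126)·R4: [0, 0, 0, 0, 142/63]
R6 ← R6 − R5: [0, 0, 0, 0, 0]
Echelon form has 5 nonzero rows, so rank(C) = 5.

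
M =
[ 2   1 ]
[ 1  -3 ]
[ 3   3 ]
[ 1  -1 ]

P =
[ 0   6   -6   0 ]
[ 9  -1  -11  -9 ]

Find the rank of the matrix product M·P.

First compute MP:
[[  9,  11, -23,  -9],
 [-27,   9,  27,  27],
 [ 27,  15, -51, -27],
 [ -9,   7,   5,   9]]
Now row reduce the product.
R2 ← R2 + (3)·R1: [0, 42, -42, 0]
R3 ← R3 − (3)·R1: [0, -18, 18, 0]
R4 ← R4 + R1: [0, 18, -18, 0]
R3 ← R3 + (3/7)·R2: [0, 0, 0, 0]
R4 ← R4 − (3/7)·R2: [0, 0, 0, 0]
2 nonzero rows, so rank(MP) = 2.

2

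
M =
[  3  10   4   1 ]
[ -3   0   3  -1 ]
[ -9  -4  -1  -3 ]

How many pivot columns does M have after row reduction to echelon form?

Row reduce to echelon form.
R2 ← R2 + R1: [0, 10, 7, 0]
R3 ← R3 + (3)·R1: [0, 26, 11, 0]
R3 ← R3 − (13/5)·R2: [0, 0, -36/5, 0]
Echelon form has 3 nonzero rows, so rank(M) = 3.
Each nonzero row contributes one pivot column: 3 pivot columns.

3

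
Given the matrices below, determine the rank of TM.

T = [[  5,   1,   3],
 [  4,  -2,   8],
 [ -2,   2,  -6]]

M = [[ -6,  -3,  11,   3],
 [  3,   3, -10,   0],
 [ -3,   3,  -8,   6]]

2

First compute TM:
[[-36,  -3,  21,  33],
 [-54,   6,   0,  60],
 [ 36,  -6,   6, -42]]
Now row reduce the product.
R2 ← R2 − (3/2)·R1: [0, 21/2, -63/2, 21/2]
R3 ← R3 + R1: [0, -9, 27, -9]
R3 ← R3 + (6/7)·R2: [0, 0, 0, 0]
2 nonzero rows, so rank(TM) = 2.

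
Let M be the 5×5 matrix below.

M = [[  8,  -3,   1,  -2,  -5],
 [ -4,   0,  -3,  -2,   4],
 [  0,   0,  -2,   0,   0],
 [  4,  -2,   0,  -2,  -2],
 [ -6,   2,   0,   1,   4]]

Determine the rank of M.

Row reduce to echelon form.
R2 ← R2 + (1/2)·R1: [0, -3/2, -5/2, -3, 3/2]
R4 ← R4 − (1/2)·R1: [0, -1/2, -1/2, -1, 1/2]
R5 ← R5 + (3/4)·R1: [0, -1/4, 3/4, -1/2, 1/4]
R4 ← R4 − (1/3)·R2: [0, 0, 1/3, 0, 0]
R5 ← R5 − (1/6)·R2: [0, 0, 7/6, 0, 0]
R4 ← R4 + (1/6)·R3: [0, 0, 0, 0, 0]
R5 ← R5 + (7/12)·R3: [0, 0, 0, 0, 0]
Echelon form has 3 nonzero rows, so rank(M) = 3.

3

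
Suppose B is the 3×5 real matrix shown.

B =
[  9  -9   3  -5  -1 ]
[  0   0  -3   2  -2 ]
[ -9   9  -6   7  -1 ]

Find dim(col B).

Row reduce to echelon form.
R3 ← R3 + R1: [0, 0, -3, 2, -2]
R3 ← R3 − R2: [0, 0, 0, 0, 0]
Echelon form has 2 nonzero rows, so rank(B) = 2.
The column space has dimension equal to the rank: 2.

2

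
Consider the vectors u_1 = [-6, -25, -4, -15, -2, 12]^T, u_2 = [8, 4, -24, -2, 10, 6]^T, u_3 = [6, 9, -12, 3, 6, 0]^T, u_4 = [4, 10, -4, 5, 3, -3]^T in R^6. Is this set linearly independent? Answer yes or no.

Form the matrix with these vectors as rows and row reduce.
R2 ← R2 + (4/3)·R1: [0, -88/3, -88/3, -22, 22/3, 22]
R3 ← R3 + R1: [0, -16, -16, -12, 4, 12]
R4 ← R4 + (2/3)·R1: [0, -20/3, -20/3, -5, 5/3, 5]
R3 ← R3 − (6/11)·R2: [0, 0, 0, 0, 0, 0]
R4 ← R4 − (5/22)·R2: [0, 0, 0, 0, 0, 0]
2 nonzero rows, so the 4 vectors span a space of dimension 2.
Since 2 < 4, the vectors are linearly dependent.

no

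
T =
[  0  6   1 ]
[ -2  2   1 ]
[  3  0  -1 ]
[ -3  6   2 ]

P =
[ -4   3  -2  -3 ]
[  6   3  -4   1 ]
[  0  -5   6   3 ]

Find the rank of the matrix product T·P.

First compute TP:
[[ 36,  13, -18,   9],
 [ 20,  -5,   2,  11],
 [-12,  14, -12, -12],
 [ 48,  -1,  -6,  21]]
Now row reduce the product.
R2 ← R2 − (5/9)·R1: [0, -110/9, 12, 6]
R3 ← R3 + (1/3)·R1: [0, 55/3, -18, -9]
R4 ← R4 − (4/3)·R1: [0, -55/3, 18, 9]
R3 ← R3 + (3/2)·R2: [0, 0, 0, 0]
R4 ← R4 − (3/2)·R2: [0, 0, 0, 0]
2 nonzero rows, so rank(TP) = 2.

2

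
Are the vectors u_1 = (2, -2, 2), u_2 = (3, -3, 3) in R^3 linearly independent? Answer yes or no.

Form the matrix with these vectors as rows and row reduce.
R2 ← R2 − (3/2)·R1: [0, 0, 0]
1 nonzero row, so the 2 vectors span a space of dimension 1.
Since 1 < 2, the vectors are linearly dependent.

no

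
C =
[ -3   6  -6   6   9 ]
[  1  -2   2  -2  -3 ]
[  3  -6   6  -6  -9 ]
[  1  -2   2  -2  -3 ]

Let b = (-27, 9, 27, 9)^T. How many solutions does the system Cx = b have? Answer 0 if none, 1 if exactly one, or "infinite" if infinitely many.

Row reduce the augmented matrix [C | b].
R2 ← R2 + (1/3)·R1: [0, 0, 0, 0, 0, 0]
R3 ← R3 + R1: [0, 0, 0, 0, 0, 0]
R4 ← R4 + (1/3)·R1: [0, 0, 0, 0, 0, 0]
The echelon form has 1 nonzero rows, and every pivot lies in the first 5 columns, so rank(C) = rank([C|b]) = 1.
The system is consistent.
rank = 1 < 5 unknowns, so there are infinitely many solutions.

infinite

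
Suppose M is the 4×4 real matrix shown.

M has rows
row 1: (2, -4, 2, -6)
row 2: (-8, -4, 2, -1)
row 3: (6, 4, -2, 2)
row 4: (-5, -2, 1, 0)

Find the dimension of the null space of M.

2

Row reduce to echelon form.
R2 ← R2 + (4)·R1: [0, -20, 10, -25]
R3 ← R3 − (3)·R1: [0, 16, -8, 20]
R4 ← R4 + (5/2)·R1: [0, -12, 6, -15]
R3 ← R3 + (4/5)·R2: [0, 0, 0, 0]
R4 ← R4 − (3/5)·R2: [0, 0, 0, 0]
2 nonzero rows, so rank(M) = 2.
M has 4 columns; by rank–nullity, nullity = 4 − 2 = 2.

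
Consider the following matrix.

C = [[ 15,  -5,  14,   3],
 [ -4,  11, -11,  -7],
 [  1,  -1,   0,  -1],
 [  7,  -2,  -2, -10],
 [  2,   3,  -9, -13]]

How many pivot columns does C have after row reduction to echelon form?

Row reduce to echelon form.
R2 ← R2 + (4/15)·R1: [0, 29/3, -109/15, -31/5]
R3 ← R3 − (1/15)·R1: [0, -2/3, -14/15, -6/5]
R4 ← R4 − (7/15)·R1: [0, 1/3, -128/15, -57/5]
R5 ← R5 − (2/15)·R1: [0, 11/3, -163/15, -67/5]
R3 ← R3 + (2/29)·R2: [0, 0, -208/145, -236/145]
R4 ← R4 − (1/29)·R2: [0, 0, -1201/145, -1622/145]
R5 ← R5 − (11/29)·R2: [0, 0, -1176/145, -1602/145]
R4 ← R4 − (1201/208)·R3: [0, 0, 0, -93/52]
R5 ← R5 − (147/26)·R3: [0, 0, 0, -24/13]
R5 ← R5 − (32/31)·R4: [0, 0, 0, 0]
Echelon form has 4 nonzero rows, so rank(C) = 4.
Each nonzero row contributes one pivot column: 4 pivot columns.

4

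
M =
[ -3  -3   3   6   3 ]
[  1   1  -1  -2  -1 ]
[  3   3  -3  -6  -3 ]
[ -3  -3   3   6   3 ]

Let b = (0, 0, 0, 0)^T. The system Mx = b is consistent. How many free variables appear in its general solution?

4

Row reduce the augmented matrix [M | b].
R2 ← R2 + (1/3)·R1: [0, 0, 0, 0, 0, 0]
R3 ← R3 + R1: [0, 0, 0, 0, 0, 0]
R4 ← R4 − R1: [0, 0, 0, 0, 0, 0]
The echelon form has 1 nonzero rows, and every pivot lies in the first 5 columns, so rank(M) = rank([M|b]) = 1.
The system is consistent.
Free variables = (unknowns) − (rank) = 5 − 1 = 4.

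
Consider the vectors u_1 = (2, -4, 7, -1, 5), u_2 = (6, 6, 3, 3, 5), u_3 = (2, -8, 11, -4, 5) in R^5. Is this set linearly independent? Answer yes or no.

yes

Form the matrix with these vectors as rows and row reduce.
R2 ← R2 − (3)·R1: [0, 18, -18, 6, -10]
R3 ← R3 − R1: [0, -4, 4, -3, 0]
R3 ← R3 + (2/9)·R2: [0, 0, 0, -5/3, -20/9]
3 nonzero rows, so the 3 vectors span a space of dimension 3.
Since 3 = 3, the vectors are linearly independent.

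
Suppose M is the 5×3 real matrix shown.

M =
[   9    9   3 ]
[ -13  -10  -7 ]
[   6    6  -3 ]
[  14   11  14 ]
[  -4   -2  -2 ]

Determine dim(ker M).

Row reduce to echelon form.
R2 ← R2 + (13/9)·R1: [0, 3, -8/3]
R3 ← R3 − (2/3)·R1: [0, 0, -5]
R4 ← R4 − (14/9)·R1: [0, -3, 28/3]
R5 ← R5 + (4/9)·R1: [0, 2, -2/3]
R4 ← R4 + R2: [0, 0, 20/3]
R5 ← R5 − (2/3)·R2: [0, 0, 10/9]
R4 ← R4 + (4/3)·R3: [0, 0, 0]
R5 ← R5 + (2/9)·R3: [0, 0, 0]
3 nonzero rows, so rank(M) = 3.
M has 3 columns; by rank–nullity, nullity = 3 − 3 = 0.

0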